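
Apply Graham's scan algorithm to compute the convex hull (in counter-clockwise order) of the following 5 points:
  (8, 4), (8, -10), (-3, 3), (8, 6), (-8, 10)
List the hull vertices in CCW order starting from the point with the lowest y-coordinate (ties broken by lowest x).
Hull (CCW) = [(8, -10), (8, 6), (-8, 10), (-3, 3)]

Graham scan procedure:
  1. Find the pivot p₀ = point with lowest y (tie → lowest x): (8, -10).
  2. Sort the remaining points by polar angle around p₀.
  3. Walk through sorted points, maintaining a stack; pop the top while the last three entries make a non-left turn (cross product ≤ 0).
  4. Final stack is the convex hull in CCW order: (8, -10), (8, 6), (-8, 10), (-3, 3).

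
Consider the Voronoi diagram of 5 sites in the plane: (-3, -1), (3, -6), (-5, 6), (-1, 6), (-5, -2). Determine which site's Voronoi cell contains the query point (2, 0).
Nearest site = (-3, -1)

The Voronoi cell of site s contains exactly those query points closer to s than to any other site. Compute squared distances from q = (2, 0) to each site:
  (-3 − 2)² + (-1 − 0)² = 26
  (3 − 2)² + (-6 − 0)² = 37
  (-1 − 2)² + (6 − 0)² = 45
  (-5 − 2)² + (-2 − 0)² = 53
  (-5 − 2)² + (6 − 0)² = 85
Minimum is attained by (-3, -1), so q lies in its Voronoi cell.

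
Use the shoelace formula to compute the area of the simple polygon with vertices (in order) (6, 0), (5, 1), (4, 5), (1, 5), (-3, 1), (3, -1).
Area = 32

Shoelace formula: Area = (1/2) |Σ_i (x_i · y_{i+1} − x_{i+1} · y_i)| (indices mod n). Compute each cross term:
  (6)(1) − (5)(0) = 6
  (5)(5) − (4)(1) = 21
  (4)(5) − (1)(5) = 15
  (1)(1) − (-3)(5) = 16
  (-3)(-1) − (3)(1) = 0
  (3)(0) − (6)(-1) = 6
Sum = 64, so (signed) Area = 64/2 = 32, |Area| = 32.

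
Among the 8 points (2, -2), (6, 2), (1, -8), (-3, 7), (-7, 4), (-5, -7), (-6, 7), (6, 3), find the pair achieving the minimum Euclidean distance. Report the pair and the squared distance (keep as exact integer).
Pair = ((6, 2), (6, 3)); squared distance = 1

Compute all C(8, 2) = 28 pairwise squared distances (x_i − x_j)² + (y_i − y_j)². The minimum is 1, attained by the pair ((6, 2), (6, 3)).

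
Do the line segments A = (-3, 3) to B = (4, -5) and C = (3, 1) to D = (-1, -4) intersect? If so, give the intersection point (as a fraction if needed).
Yes; intersection at (65/67, -103/67) (t = 38/67 on AB, s = 34/67 on CD)

Parametrize AB as A + t(B − A) = (-3 + 7 t, 3 + -8 t) and CD as C + s(D − C) = (3 + -4 s, 1 + -5 s). Solve the linear system for (t, s). Determinant = 67 ≠ 0, so a unique intersection of the containing lines exists. Solution: t = 38/67, s = 34/67 — both in [0, 1], so the segments cross. Intersection point: (65/67, -103/67).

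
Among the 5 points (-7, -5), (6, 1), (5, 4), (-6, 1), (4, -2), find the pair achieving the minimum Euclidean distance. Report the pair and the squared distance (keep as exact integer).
Pair = ((6, 1), (5, 4)); squared distance = 10

Compute all C(5, 2) = 10 pairwise squared distances (x_i − x_j)² + (y_i − y_j)². The minimum is 10, attained by the pair ((6, 1), (5, 4)).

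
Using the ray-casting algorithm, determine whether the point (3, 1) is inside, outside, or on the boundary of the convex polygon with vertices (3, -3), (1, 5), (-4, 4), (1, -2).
The point (3, 1) lies strictly outside the polygon

Cast a horizontal ray to the right from the query point and count how many polygon edges it crosses (each edge strictly once or zero times, handled with the usual half-open convention). 
Parity of crossings → even ⇒ outside.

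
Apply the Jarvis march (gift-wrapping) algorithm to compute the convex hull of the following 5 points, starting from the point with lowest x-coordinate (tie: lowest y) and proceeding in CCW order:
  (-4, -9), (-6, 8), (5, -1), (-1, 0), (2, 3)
Hull (CCW) = [(-6, 8), (-4, -9), (5, -1), (2, 3)]

Jarvis march: at each step, from the current hull vertex p, select the next vertex q as the point such that every other point lies strictly to the left of (or on) the directed line p → q. (Equivalently: for every other point r, the cross product (q − p) × (r − p) ≥ 0.)
Starting point (lowest x, tie lowest y): (-6, 8). Wrap until returning to start. Resulting hull: (-6, 8), (-4, -9), (5, -1), (2, 3).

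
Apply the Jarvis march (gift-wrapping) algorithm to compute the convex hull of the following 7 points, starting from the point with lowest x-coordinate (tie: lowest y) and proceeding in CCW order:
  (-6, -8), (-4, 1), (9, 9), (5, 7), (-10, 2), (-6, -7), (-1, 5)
Hull (CCW) = [(-10, 2), (-6, -8), (9, 9)]

Jarvis march: at each step, from the current hull vertex p, select the next vertex q as the point such that every other point lies strictly to the left of (or on) the directed line p → q. (Equivalently: for every other point r, the cross product (q − p) × (r − p) ≥ 0.)
Starting point (lowest x, tie lowest y): (-10, 2). Wrap until returning to start. Resulting hull: (-10, 2), (-6, -8), (9, 9).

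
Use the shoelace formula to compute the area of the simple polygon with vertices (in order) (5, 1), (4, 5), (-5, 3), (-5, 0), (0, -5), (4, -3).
Area = 137/2

Shoelace formula: Area = (1/2) |Σ_i (x_i · y_{i+1} − x_{i+1} · y_i)| (indices mod n). Compute each cross term:
  (5)(5) − (4)(1) = 21
  (4)(3) − (-5)(5) = 37
  (-5)(0) − (-5)(3) = 15
  (-5)(-5) − (0)(0) = 25
  (0)(-3) − (4)(-5) = 20
  (4)(1) − (5)(-3) = 19
Sum = 137, so (signed) Area = 137/2 = 137/2, |Area| = 137/2.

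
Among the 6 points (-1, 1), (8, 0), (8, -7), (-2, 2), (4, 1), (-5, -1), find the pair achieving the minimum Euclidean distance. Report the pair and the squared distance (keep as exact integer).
Pair = ((-1, 1), (-2, 2)); squared distance = 2

Compute all C(6, 2) = 15 pairwise squared distances (x_i − x_j)² + (y_i − y_j)². The minimum is 2, attained by the pair ((-1, 1), (-2, 2)).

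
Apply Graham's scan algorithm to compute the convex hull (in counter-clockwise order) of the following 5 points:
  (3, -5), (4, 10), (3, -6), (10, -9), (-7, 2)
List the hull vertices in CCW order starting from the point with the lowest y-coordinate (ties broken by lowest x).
Hull (CCW) = [(10, -9), (4, 10), (-7, 2), (3, -6)]

Graham scan procedure:
  1. Find the pivot p₀ = point with lowest y (tie → lowest x): (10, -9).
  2. Sort the remaining points by polar angle around p₀.
  3. Walk through sorted points, maintaining a stack; pop the top while the last three entries make a non-left turn (cross product ≤ 0).
  4. Final stack is the convex hull in CCW order: (10, -9), (4, 10), (-7, 2), (3, -6).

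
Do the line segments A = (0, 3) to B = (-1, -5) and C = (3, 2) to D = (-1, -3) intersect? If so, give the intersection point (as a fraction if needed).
Yes; intersection at (-19/27, -71/27) (t = 19/27 on AB, s = 25/27 on CD)

Parametrize AB as A + t(B − A) = (0 + -1 t, 3 + -8 t) and CD as C + s(D − C) = (3 + -4 s, 2 + -5 s). Solve the linear system for (t, s). Determinant = 27 ≠ 0, so a unique intersection of the containing lines exists. Solution: t = 19/27, s = 25/27 — both in [0, 1], so the segments cross. Intersection point: (-19/27, -71/27).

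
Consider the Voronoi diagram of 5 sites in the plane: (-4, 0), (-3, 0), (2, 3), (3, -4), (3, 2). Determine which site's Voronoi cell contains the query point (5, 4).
Nearest site = (3, 2)

The Voronoi cell of site s contains exactly those query points closer to s than to any other site. Compute squared distances from q = (5, 4) to each site:
  (3 − 5)² + (2 − 4)² = 8
  (2 − 5)² + (3 − 4)² = 10
  (3 − 5)² + (-4 − 4)² = 68
  (-3 − 5)² + (0 − 4)² = 80
  (-4 − 5)² + (0 − 4)² = 97
Minimum is attained by (3, 2), so q lies in its Voronoi cell.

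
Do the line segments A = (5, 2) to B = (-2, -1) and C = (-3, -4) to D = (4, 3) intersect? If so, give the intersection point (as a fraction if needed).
Yes; intersection at (3/2, 1/2) (t = 1/2 on AB, s = 9/14 on CD)

Parametrize AB as A + t(B − A) = (5 + -7 t, 2 + -3 t) and CD as C + s(D − C) = (-3 + 7 s, -4 + 7 s). Solve the linear system for (t, s). Determinant = 28 ≠ 0, so a unique intersection of the containing lines exists. Solution: t = 1/2, s = 9/14 — both in [0, 1], so the segments cross. Intersection point: (3/2, 1/2).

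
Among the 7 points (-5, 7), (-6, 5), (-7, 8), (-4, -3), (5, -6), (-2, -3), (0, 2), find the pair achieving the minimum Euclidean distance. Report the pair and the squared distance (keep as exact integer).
Pair = ((-4, -3), (-2, -3)); squared distance = 4

Compute all C(7, 2) = 21 pairwise squared distances (x_i − x_j)² + (y_i − y_j)². The minimum is 4, attained by the pair ((-4, -3), (-2, -3)).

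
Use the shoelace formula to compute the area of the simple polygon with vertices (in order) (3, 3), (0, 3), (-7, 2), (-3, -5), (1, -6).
Area = 115/2

Shoelace formula: Area = (1/2) |Σ_i (x_i · y_{i+1} − x_{i+1} · y_i)| (indices mod n). Compute each cross term:
  (3)(3) − (0)(3) = 9
  (0)(2) − (-7)(3) = 21
  (-7)(-5) − (-3)(2) = 41
  (-3)(-6) − (1)(-5) = 23
  (1)(3) − (3)(-6) = 21
Sum = 115, so (signed) Area = 115/2 = 115/2, |Area| = 115/2.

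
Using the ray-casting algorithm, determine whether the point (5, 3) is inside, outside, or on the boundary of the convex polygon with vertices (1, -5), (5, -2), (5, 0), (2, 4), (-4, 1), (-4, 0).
The point (5, 3) lies strictly outside the polygon

Cast a horizontal ray to the right from the query point and count how many polygon edges it crosses (each edge strictly once or zero times, handled with the usual half-open convention). 
Parity of crossings → even ⇒ outside.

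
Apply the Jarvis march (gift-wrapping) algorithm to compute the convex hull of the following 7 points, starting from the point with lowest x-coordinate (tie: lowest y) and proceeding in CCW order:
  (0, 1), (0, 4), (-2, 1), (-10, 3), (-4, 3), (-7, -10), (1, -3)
Hull (CCW) = [(-10, 3), (-7, -10), (1, -3), (0, 4)]

Jarvis march: at each step, from the current hull vertex p, select the next vertex q as the point such that every other point lies strictly to the left of (or on) the directed line p → q. (Equivalently: for every other point r, the cross product (q − p) × (r − p) ≥ 0.)
Starting point (lowest x, tie lowest y): (-10, 3). Wrap until returning to start. Resulting hull: (-10, 3), (-7, -10), (1, -3), (0, 4).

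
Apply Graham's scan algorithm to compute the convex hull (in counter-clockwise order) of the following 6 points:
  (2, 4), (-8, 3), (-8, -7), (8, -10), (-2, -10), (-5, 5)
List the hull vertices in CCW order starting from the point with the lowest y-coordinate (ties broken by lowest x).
Hull (CCW) = [(-2, -10), (8, -10), (2, 4), (-5, 5), (-8, 3), (-8, -7)]

Graham scan procedure:
  1. Find the pivot p₀ = point with lowest y (tie → lowest x): (-2, -10).
  2. Sort the remaining points by polar angle around p₀.
  3. Walk through sorted points, maintaining a stack; pop the top while the last three entries make a non-left turn (cross product ≤ 0).
  4. Final stack is the convex hull in CCW order: (-2, -10), (8, -10), (2, 4), (-5, 5), (-8, 3), (-8, -7).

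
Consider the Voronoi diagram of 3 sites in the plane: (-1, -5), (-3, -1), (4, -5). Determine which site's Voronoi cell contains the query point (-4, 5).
Nearest site = (-3, -1)

The Voronoi cell of site s contains exactly those query points closer to s than to any other site. Compute squared distances from q = (-4, 5) to each site:
  (-3 − -4)² + (-1 − 5)² = 37
  (-1 − -4)² + (-5 − 5)² = 109
  (4 − -4)² + (-5 − 5)² = 164
Minimum is attained by (-3, -1), so q lies in its Voronoi cell.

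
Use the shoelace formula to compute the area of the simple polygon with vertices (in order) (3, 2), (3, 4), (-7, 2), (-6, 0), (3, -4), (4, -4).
Area = 50

Shoelace formula: Area = (1/2) |Σ_i (x_i · y_{i+1} − x_{i+1} · y_i)| (indices mod n). Compute each cross term:
  (3)(4) − (3)(2) = 6
  (3)(2) − (-7)(4) = 34
  (-7)(0) − (-6)(2) = 12
  (-6)(-4) − (3)(0) = 24
  (3)(-4) − (4)(-4) = 4
  (4)(2) − (3)(-4) = 20
Sum = 100, so (signed) Area = 100/2 = 50, |Area| = 50.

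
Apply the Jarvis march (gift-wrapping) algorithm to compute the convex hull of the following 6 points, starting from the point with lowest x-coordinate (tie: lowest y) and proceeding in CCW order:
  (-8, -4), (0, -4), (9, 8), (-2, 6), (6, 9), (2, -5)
Hull (CCW) = [(-8, -4), (2, -5), (9, 8), (6, 9), (-2, 6)]

Jarvis march: at each step, from the current hull vertex p, select the next vertex q as the point such that every other point lies strictly to the left of (or on) the directed line p → q. (Equivalently: for every other point r, the cross product (q − p) × (r − p) ≥ 0.)
Starting point (lowest x, tie lowest y): (-8, -4). Wrap until returning to start. Resulting hull: (-8, -4), (2, -5), (9, 8), (6, 9), (-2, 6).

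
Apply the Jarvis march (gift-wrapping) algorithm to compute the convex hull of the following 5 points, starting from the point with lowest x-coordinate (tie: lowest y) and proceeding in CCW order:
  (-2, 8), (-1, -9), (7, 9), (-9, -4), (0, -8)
Hull (CCW) = [(-9, -4), (-1, -9), (0, -8), (7, 9), (-2, 8)]

Jarvis march: at each step, from the current hull vertex p, select the next vertex q as the point such that every other point lies strictly to the left of (or on) the directed line p → q. (Equivalently: for every other point r, the cross product (q − p) × (r − p) ≥ 0.)
Starting point (lowest x, tie lowest y): (-9, -4). Wrap until returning to start. Resulting hull: (-9, -4), (-1, -9), (0, -8), (7, 9), (-2, 8).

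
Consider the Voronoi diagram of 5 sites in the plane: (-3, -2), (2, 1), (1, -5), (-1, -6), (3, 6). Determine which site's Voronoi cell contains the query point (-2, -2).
Nearest site = (-3, -2)

The Voronoi cell of site s contains exactly those query points closer to s than to any other site. Compute squared distances from q = (-2, -2) to each site:
  (-3 − -2)² + (-2 − -2)² = 1
  (-1 − -2)² + (-6 − -2)² = 17
  (1 − -2)² + (-5 − -2)² = 18
  (2 − -2)² + (1 − -2)² = 25
  (3 − -2)² + (6 − -2)² = 89
Minimum is attained by (-3, -2), so q lies in its Voronoi cell.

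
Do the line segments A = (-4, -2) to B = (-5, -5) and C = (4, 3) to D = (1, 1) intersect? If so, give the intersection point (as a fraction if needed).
No (intersection of containing lines falls outside at least one segment)

Parametrize and solve: t = 1/7, s = 19/7. At least one of these is outside [0, 1], so the segments do not intersect.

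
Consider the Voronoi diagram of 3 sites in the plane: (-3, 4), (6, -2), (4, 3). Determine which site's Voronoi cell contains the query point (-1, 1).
Nearest site = (-3, 4)

The Voronoi cell of site s contains exactly those query points closer to s than to any other site. Compute squared distances from q = (-1, 1) to each site:
  (-3 − -1)² + (4 − 1)² = 13
  (4 − -1)² + (3 − 1)² = 29
  (6 − -1)² + (-2 − 1)² = 58
Minimum is attained by (-3, 4), so q lies in its Voronoi cell.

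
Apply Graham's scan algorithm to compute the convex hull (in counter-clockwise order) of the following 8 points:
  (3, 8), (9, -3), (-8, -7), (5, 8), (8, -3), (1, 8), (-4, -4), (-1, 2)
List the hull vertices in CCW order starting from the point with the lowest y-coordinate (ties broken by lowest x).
Hull (CCW) = [(-8, -7), (9, -3), (5, 8), (1, 8)]

Graham scan procedure:
  1. Find the pivot p₀ = point with lowest y (tie → lowest x): (-8, -7).
  2. Sort the remaining points by polar angle around p₀.
  3. Walk through sorted points, maintaining a stack; pop the top while the last three entries make a non-left turn (cross product ≤ 0).
  4. Final stack is the convex hull in CCW order: (-8, -7), (9, -3), (5, 8), (1, 8).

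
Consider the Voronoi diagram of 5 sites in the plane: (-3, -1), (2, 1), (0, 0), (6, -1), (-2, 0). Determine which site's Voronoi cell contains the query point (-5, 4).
Nearest site = (-2, 0)

The Voronoi cell of site s contains exactly those query points closer to s than to any other site. Compute squared distances from q = (-5, 4) to each site:
  (-2 − -5)² + (0 − 4)² = 25
  (-3 − -5)² + (-1 − 4)² = 29
  (0 − -5)² + (0 − 4)² = 41
  (2 − -5)² + (1 − 4)² = 58
  (6 − -5)² + (-1 − 4)² = 146
Minimum is attained by (-2, 0), so q lies in its Voronoi cell.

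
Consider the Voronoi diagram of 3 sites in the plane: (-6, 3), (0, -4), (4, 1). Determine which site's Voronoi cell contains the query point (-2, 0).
Nearest site = (0, -4)

The Voronoi cell of site s contains exactly those query points closer to s than to any other site. Compute squared distances from q = (-2, 0) to each site:
  (0 − -2)² + (-4 − 0)² = 20
  (-6 − -2)² + (3 − 0)² = 25
  (4 − -2)² + (1 − 0)² = 37
Minimum is attained by (0, -4), so q lies in its Voronoi cell.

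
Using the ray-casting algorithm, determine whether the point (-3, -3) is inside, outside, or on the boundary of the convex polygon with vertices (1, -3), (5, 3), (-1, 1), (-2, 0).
The point (-3, -3) lies strictly outside the polygon

Cast a horizontal ray to the right from the query point and count how many polygon edges it crosses (each edge strictly once or zero times, handled with the usual half-open convention). 
Parity of crossings → even ⇒ outside.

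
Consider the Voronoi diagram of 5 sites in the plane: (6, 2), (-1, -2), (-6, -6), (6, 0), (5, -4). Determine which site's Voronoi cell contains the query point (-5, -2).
Nearest site = (-1, -2)

The Voronoi cell of site s contains exactly those query points closer to s than to any other site. Compute squared distances from q = (-5, -2) to each site:
  (-1 − -5)² + (-2 − -2)² = 16
  (-6 − -5)² + (-6 − -2)² = 17
  (5 − -5)² + (-4 − -2)² = 104
  (6 − -5)² + (0 − -2)² = 125
  (6 − -5)² + (2 − -2)² = 137
Minimum is attained by (-1, -2), so q lies in its Voronoi cell.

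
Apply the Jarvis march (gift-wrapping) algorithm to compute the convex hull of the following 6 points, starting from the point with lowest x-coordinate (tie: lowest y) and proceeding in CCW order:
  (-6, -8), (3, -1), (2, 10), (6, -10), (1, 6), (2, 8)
Hull (CCW) = [(-6, -8), (6, -10), (2, 10)]

Jarvis march: at each step, from the current hull vertex p, select the next vertex q as the point such that every other point lies strictly to the left of (or on) the directed line p → q. (Equivalently: for every other point r, the cross product (q − p) × (r − p) ≥ 0.)
Starting point (lowest x, tie lowest y): (-6, -8). Wrap until returning to start. Resulting hull: (-6, -8), (6, -10), (2, 10).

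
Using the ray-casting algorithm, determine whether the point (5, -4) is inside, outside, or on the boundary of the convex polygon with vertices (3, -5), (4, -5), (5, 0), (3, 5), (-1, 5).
The point (5, -4) lies strictly outside the polygon

Cast a horizontal ray to the right from the query point and count how many polygon edges it crosses (each edge strictly once or zero times, handled with the usual half-open convention). 
Parity of crossings → even ⇒ outside.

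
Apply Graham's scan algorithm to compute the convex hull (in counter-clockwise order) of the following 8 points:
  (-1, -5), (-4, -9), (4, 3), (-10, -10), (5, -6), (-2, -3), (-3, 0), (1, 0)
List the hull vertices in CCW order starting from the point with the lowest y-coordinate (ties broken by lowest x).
Hull (CCW) = [(-10, -10), (-4, -9), (5, -6), (4, 3), (-3, 0)]

Graham scan procedure:
  1. Find the pivot p₀ = point with lowest y (tie → lowest x): (-10, -10).
  2. Sort the remaining points by polar angle around p₀.
  3. Walk through sorted points, maintaining a stack; pop the top while the last three entries make a non-left turn (cross product ≤ 0).
  4. Final stack is the convex hull in CCW order: (-10, -10), (-4, -9), (5, -6), (4, 3), (-3, 0).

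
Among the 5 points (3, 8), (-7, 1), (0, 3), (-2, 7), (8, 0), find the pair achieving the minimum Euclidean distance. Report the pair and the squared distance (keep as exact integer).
Pair = ((0, 3), (-2, 7)); squared distance = 20

Compute all C(5, 2) = 10 pairwise squared distances (x_i − x_j)² + (y_i − y_j)². The minimum is 20, attained by the pair ((0, 3), (-2, 7)).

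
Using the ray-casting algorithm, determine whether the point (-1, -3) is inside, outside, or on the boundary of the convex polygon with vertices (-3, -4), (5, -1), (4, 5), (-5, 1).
The point (-1, -3) lies strictly inside the polygon

Cast a horizontal ray to the right from the query point and count how many polygon edges it crosses (each edge strictly once or zero times, handled with the usual half-open convention). 
Parity of crossings → odd ⇒ inside.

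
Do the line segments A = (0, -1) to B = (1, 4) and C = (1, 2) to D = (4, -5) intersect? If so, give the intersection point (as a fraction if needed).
No (intersection of containing lines falls outside at least one segment)

Parametrize and solve: t = 8/11, s = -1/11. At least one of these is outside [0, 1], so the segments do not intersect.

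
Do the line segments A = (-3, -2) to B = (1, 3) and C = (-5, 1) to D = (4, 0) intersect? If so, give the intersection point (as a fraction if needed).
Yes; intersection at (-47/49, 27/49) (t = 25/49 on AB, s = 22/49 on CD)

Parametrize AB as A + t(B − A) = (-3 + 4 t, -2 + 5 t) and CD as C + s(D − C) = (-5 + 9 s, 1 + -1 s). Solve the linear system for (t, s). Determinant = 49 ≠ 0, so a unique intersection of the containing lines exists. Solution: t = 25/49, s = 22/49 — both in [0, 1], so the segments cross. Intersection point: (-47/49, 27/49).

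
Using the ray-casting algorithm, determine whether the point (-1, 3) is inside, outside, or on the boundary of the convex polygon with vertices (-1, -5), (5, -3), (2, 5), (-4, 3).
The point (-1, 3) lies strictly inside the polygon

Cast a horizontal ray to the right from the query point and count how many polygon edges it crosses (each edge strictly once or zero times, handled with the usual half-open convention). 
Parity of crossings → odd ⇒ inside.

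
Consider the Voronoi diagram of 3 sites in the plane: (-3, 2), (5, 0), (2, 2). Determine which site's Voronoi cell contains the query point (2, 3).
Nearest site = (2, 2)

The Voronoi cell of site s contains exactly those query points closer to s than to any other site. Compute squared distances from q = (2, 3) to each site:
  (2 − 2)² + (2 − 3)² = 1
  (5 − 2)² + (0 − 3)² = 18
  (-3 − 2)² + (2 − 3)² = 26
Minimum is attained by (2, 2), so q lies in its Voronoi cell.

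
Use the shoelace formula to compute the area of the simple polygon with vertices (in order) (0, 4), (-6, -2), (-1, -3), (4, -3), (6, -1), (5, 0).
Area = 47

Shoelace formula: Area = (1/2) |Σ_i (x_i · y_{i+1} − x_{i+1} · y_i)| (indices mod n). Compute each cross term:
  (0)(-2) − (-6)(4) = 24
  (-6)(-3) − (-1)(-2) = 16
  (-1)(-3) − (4)(-3) = 15
  (4)(-1) − (6)(-3) = 14
  (6)(0) − (5)(-1) = 5
  (5)(4) − (0)(0) = 20
Sum = 94, so (signed) Area = 94/2 = 47, |Area| = 47.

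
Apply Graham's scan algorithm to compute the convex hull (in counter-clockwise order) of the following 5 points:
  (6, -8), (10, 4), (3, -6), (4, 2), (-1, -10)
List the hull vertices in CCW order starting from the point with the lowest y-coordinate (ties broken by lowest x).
Hull (CCW) = [(-1, -10), (6, -8), (10, 4), (4, 2)]

Graham scan procedure:
  1. Find the pivot p₀ = point with lowest y (tie → lowest x): (-1, -10).
  2. Sort the remaining points by polar angle around p₀.
  3. Walk through sorted points, maintaining a stack; pop the top while the last three entries make a non-left turn (cross product ≤ 0).
  4. Final stack is the convex hull in CCW order: (-1, -10), (6, -8), (10, 4), (4, 2).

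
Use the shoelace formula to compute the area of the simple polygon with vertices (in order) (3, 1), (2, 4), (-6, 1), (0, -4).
Area = 36

Shoelace formula: Area = (1/2) |Σ_i (x_i · y_{i+1} − x_{i+1} · y_i)| (indices mod n). Compute each cross term:
  (3)(4) − (2)(1) = 10
  (2)(1) − (-6)(4) = 26
  (-6)(-4) − (0)(1) = 24
  (0)(1) − (3)(-4) = 12
Sum = 72, so (signed) Area = 72/2 = 36, |Area| = 36.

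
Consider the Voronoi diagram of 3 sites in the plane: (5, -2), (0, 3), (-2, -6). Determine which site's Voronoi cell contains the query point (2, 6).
Nearest site = (0, 3)

The Voronoi cell of site s contains exactly those query points closer to s than to any other site. Compute squared distances from q = (2, 6) to each site:
  (0 − 2)² + (3 − 6)² = 13
  (5 − 2)² + (-2 − 6)² = 73
  (-2 − 2)² + (-6 − 6)² = 160
Minimum is attained by (0, 3), so q lies in its Voronoi cell.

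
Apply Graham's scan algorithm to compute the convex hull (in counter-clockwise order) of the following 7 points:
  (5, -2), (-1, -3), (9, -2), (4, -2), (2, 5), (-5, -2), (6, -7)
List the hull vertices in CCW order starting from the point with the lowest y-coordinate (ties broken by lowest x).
Hull (CCW) = [(6, -7), (9, -2), (2, 5), (-5, -2)]

Graham scan procedure:
  1. Find the pivot p₀ = point with lowest y (tie → lowest x): (6, -7).
  2. Sort the remaining points by polar angle around p₀.
  3. Walk through sorted points, maintaining a stack; pop the top while the last three entries make a non-left turn (cross product ≤ 0).
  4. Final stack is the convex hull in CCW order: (6, -7), (9, -2), (2, 5), (-5, -2).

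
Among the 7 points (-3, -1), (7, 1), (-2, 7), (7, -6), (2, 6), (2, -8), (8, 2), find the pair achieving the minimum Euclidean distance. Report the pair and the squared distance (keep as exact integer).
Pair = ((7, 1), (8, 2)); squared distance = 2

Compute all C(7, 2) = 21 pairwise squared distances (x_i − x_j)² + (y_i − y_j)². The minimum is 2, attained by the pair ((7, 1), (8, 2)).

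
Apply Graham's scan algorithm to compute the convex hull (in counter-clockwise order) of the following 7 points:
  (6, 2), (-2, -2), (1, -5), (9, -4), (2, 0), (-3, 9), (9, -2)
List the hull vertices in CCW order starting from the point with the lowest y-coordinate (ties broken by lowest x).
Hull (CCW) = [(1, -5), (9, -4), (9, -2), (6, 2), (-3, 9), (-2, -2)]

Graham scan procedure:
  1. Find the pivot p₀ = point with lowest y (tie → lowest x): (1, -5).
  2. Sort the remaining points by polar angle around p₀.
  3. Walk through sorted points, maintaining a stack; pop the top while the last three entries make a non-left turn (cross product ≤ 0).
  4. Final stack is the convex hull in CCW order: (1, -5), (9, -4), (9, -2), (6, 2), (-3, 9), (-2, -2).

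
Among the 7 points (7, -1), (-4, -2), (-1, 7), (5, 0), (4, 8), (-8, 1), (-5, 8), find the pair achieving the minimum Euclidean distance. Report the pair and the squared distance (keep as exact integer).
Pair = ((7, -1), (5, 0)); squared distance = 5

Compute all C(7, 2) = 21 pairwise squared distances (x_i − x_j)² + (y_i − y_j)². The minimum is 5, attained by the pair ((7, -1), (5, 0)).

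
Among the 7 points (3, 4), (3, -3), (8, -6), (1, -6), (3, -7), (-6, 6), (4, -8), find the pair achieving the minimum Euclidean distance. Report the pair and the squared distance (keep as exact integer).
Pair = ((3, -7), (4, -8)); squared distance = 2

Compute all C(7, 2) = 21 pairwise squared distances (x_i − x_j)² + (y_i − y_j)². The minimum is 2, attained by the pair ((3, -7), (4, -8)).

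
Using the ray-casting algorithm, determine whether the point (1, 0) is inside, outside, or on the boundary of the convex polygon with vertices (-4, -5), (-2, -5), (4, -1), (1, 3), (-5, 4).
The point (1, 0) lies strictly inside the polygon

Cast a horizontal ray to the right from the query point and count how many polygon edges it crosses (each edge strictly once or zero times, handled with the usual half-open convention). 
Parity of crossings → odd ⇒ inside.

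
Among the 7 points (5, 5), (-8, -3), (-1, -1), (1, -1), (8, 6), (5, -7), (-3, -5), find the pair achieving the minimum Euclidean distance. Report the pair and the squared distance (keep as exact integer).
Pair = ((-1, -1), (1, -1)); squared distance = 4

Compute all C(7, 2) = 21 pairwise squared distances (x_i − x_j)² + (y_i − y_j)². The minimum is 4, attained by the pair ((-1, -1), (1, -1)).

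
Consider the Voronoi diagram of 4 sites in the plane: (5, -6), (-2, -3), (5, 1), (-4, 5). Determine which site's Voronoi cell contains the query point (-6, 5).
Nearest site = (-4, 5)

The Voronoi cell of site s contains exactly those query points closer to s than to any other site. Compute squared distances from q = (-6, 5) to each site:
  (-4 − -6)² + (5 − 5)² = 4
  (-2 − -6)² + (-3 − 5)² = 80
  (5 − -6)² + (1 − 5)² = 137
  (5 − -6)² + (-6 − 5)² = 242
Minimum is attained by (-4, 5), so q lies in its Voronoi cell.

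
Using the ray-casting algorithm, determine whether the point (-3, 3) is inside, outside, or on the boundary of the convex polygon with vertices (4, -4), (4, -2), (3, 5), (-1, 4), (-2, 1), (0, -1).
The point (-3, 3) lies strictly outside the polygon

Cast a horizontal ray to the right from the query point and count how many polygon edges it crosses (each edge strictly once or zero times, handled with the usual half-open convention). 
Parity of crossings → even ⇒ outside.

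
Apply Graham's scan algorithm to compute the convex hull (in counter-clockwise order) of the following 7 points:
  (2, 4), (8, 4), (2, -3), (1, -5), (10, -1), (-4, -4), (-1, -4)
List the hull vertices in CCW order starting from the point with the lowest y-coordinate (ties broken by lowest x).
Hull (CCW) = [(1, -5), (10, -1), (8, 4), (2, 4), (-4, -4)]

Graham scan procedure:
  1. Find the pivot p₀ = point with lowest y (tie → lowest x): (1, -5).
  2. Sort the remaining points by polar angle around p₀.
  3. Walk through sorted points, maintaining a stack; pop the top while the last three entries make a non-left turn (cross product ≤ 0).
  4. Final stack is the convex hull in CCW order: (1, -5), (10, -1), (8, 4), (2, 4), (-4, -4).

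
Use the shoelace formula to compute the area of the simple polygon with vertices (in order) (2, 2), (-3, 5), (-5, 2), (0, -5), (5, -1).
Area = 97/2

Shoelace formula: Area = (1/2) |Σ_i (x_i · y_{i+1} − x_{i+1} · y_i)| (indices mod n). Compute each cross term:
  (2)(5) − (-3)(2) = 16
  (-3)(2) − (-5)(5) = 19
  (-5)(-5) − (0)(2) = 25
  (0)(-1) − (5)(-5) = 25
  (5)(2) − (2)(-1) = 12
Sum = 97, so (signed) Area = 97/2 = 97/2, |Area| = 97/2.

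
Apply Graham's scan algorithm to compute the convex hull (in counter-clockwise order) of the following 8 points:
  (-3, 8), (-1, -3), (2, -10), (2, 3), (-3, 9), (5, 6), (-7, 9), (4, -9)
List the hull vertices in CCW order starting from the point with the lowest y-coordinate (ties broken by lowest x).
Hull (CCW) = [(2, -10), (4, -9), (5, 6), (-3, 9), (-7, 9)]

Graham scan procedure:
  1. Find the pivot p₀ = point with lowest y (tie → lowest x): (2, -10).
  2. Sort the remaining points by polar angle around p₀.
  3. Walk through sorted points, maintaining a stack; pop the top while the last three entries make a non-left turn (cross product ≤ 0).
  4. Final stack is the convex hull in CCW order: (2, -10), (4, -9), (5, 6), (-3, 9), (-7, 9).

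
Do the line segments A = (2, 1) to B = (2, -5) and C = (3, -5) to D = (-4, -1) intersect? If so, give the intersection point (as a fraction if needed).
Yes; intersection at (2, -31/7) (t = 19/21 on AB, s = 1/7 on CD)

Parametrize AB as A + t(B − A) = (2 + 0 t, 1 + -6 t) and CD as C + s(D − C) = (3 + -7 s, -5 + 4 s). Solve the linear system for (t, s). Determinant = 42 ≠ 0, so a unique intersection of the containing lines exists. Solution: t = 19/21, s = 1/7 — both in [0, 1], so the segments cross. Intersection point: (2, -31/7).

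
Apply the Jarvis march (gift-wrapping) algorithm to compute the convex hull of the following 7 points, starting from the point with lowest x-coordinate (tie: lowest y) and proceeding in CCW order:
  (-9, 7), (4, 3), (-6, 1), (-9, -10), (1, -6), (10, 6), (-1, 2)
Hull (CCW) = [(-9, -10), (1, -6), (10, 6), (-9, 7)]

Jarvis march: at each step, from the current hull vertex p, select the next vertex q as the point such that every other point lies strictly to the left of (or on) the directed line p → q. (Equivalently: for every other point r, the cross product (q − p) × (r − p) ≥ 0.)
Starting point (lowest x, tie lowest y): (-9, -10). Wrap until returning to start. Resulting hull: (-9, -10), (1, -6), (10, 6), (-9, 7).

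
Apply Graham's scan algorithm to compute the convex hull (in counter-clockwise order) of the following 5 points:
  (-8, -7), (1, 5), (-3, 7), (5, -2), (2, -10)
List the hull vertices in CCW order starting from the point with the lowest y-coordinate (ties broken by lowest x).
Hull (CCW) = [(2, -10), (5, -2), (1, 5), (-3, 7), (-8, -7)]

Graham scan procedure:
  1. Find the pivot p₀ = point with lowest y (tie → lowest x): (2, -10).
  2. Sort the remaining points by polar angle around p₀.
  3. Walk through sorted points, maintaining a stack; pop the top while the last three entries make a non-left turn (cross product ≤ 0).
  4. Final stack is the convex hull in CCW order: (2, -10), (5, -2), (1, 5), (-3, 7), (-8, -7).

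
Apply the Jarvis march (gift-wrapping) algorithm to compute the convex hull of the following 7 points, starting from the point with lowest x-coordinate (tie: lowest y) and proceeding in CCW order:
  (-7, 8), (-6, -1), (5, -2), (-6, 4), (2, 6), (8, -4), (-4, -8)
Hull (CCW) = [(-7, 8), (-6, -1), (-4, -8), (8, -4), (2, 6)]

Jarvis march: at each step, from the current hull vertex p, select the next vertex q as the point such that every other point lies strictly to the left of (or on) the directed line p → q. (Equivalently: for every other point r, the cross product (q − p) × (r − p) ≥ 0.)
Starting point (lowest x, tie lowest y): (-7, 8). Wrap until returning to start. Resulting hull: (-7, 8), (-6, -1), (-4, -8), (8, -4), (2, 6).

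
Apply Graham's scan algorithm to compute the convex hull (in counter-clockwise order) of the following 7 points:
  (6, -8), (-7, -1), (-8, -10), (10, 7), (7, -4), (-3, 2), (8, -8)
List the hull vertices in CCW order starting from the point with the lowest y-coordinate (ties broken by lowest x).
Hull (CCW) = [(-8, -10), (8, -8), (10, 7), (-3, 2), (-7, -1)]

Graham scan procedure:
  1. Find the pivot p₀ = point with lowest y (tie → lowest x): (-8, -10).
  2. Sort the remaining points by polar angle around p₀.
  3. Walk through sorted points, maintaining a stack; pop the top while the last three entries make a non-left turn (cross product ≤ 0).
  4. Final stack is the convex hull in CCW order: (-8, -10), (8, -8), (10, 7), (-3, 2), (-7, -1).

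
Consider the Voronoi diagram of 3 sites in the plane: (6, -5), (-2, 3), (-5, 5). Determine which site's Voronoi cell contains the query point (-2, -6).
Nearest site = (6, -5)

The Voronoi cell of site s contains exactly those query points closer to s than to any other site. Compute squared distances from q = (-2, -6) to each site:
  (6 − -2)² + (-5 − -6)² = 65
  (-2 − -2)² + (3 − -6)² = 81
  (-5 − -2)² + (5 − -6)² = 130
Minimum is attained by (6, -5), so q lies in its Voronoi cell.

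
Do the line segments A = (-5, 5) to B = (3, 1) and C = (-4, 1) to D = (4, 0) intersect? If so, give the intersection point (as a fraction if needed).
No (intersection of containing lines falls outside at least one segment)

Parametrize and solve: t = 31/24, s = 7/6. At least one of these is outside [0, 1], so the segments do not intersect.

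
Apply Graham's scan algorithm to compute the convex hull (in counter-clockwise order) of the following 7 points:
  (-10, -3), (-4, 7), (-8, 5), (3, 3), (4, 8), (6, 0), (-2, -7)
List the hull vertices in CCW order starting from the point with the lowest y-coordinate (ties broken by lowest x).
Hull (CCW) = [(-2, -7), (6, 0), (4, 8), (-4, 7), (-8, 5), (-10, -3)]

Graham scan procedure:
  1. Find the pivot p₀ = point with lowest y (tie → lowest x): (-2, -7).
  2. Sort the remaining points by polar angle around p₀.
  3. Walk through sorted points, maintaining a stack; pop the top while the last three entries make a non-left turn (cross product ≤ 0).
  4. Final stack is the convex hull in CCW order: (-2, -7), (6, 0), (4, 8), (-4, 7), (-8, 5), (-10, -3).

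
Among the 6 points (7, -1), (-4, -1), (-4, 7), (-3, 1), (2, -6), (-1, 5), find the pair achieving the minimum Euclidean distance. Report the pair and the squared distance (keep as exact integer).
Pair = ((-4, -1), (-3, 1)); squared distance = 5

Compute all C(6, 2) = 15 pairwise squared distances (x_i − x_j)² + (y_i − y_j)². The minimum is 5, attained by the pair ((-4, -1), (-3, 1)).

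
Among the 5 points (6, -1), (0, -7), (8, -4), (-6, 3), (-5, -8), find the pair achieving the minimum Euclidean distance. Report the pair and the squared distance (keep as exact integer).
Pair = ((6, -1), (8, -4)); squared distance = 13

Compute all C(5, 2) = 10 pairwise squared distances (x_i − x_j)² + (y_i − y_j)². The minimum is 13, attained by the pair ((6, -1), (8, -4)).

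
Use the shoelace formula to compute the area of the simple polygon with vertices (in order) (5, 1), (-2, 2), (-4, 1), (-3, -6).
Area = 36

Shoelace formula: Area = (1/2) |Σ_i (x_i · y_{i+1} − x_{i+1} · y_i)| (indices mod n). Compute each cross term:
  (5)(2) − (-2)(1) = 12
  (-2)(1) − (-4)(2) = 6
  (-4)(-6) − (-3)(1) = 27
  (-3)(1) − (5)(-6) = 27
Sum = 72, so (signed) Area = 72/2 = 36, |Area| = 36.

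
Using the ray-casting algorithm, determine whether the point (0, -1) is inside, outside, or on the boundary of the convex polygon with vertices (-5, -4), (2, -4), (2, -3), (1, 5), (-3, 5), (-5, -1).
The point (0, -1) lies strictly inside the polygon

Cast a horizontal ray to the right from the query point and count how many polygon edges it crosses (each edge strictly once or zero times, handled with the usual half-open convention). 
Parity of crossings → odd ⇒ inside.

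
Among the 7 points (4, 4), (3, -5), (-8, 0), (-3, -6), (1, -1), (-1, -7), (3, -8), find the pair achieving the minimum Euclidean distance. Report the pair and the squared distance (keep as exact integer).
Pair = ((-3, -6), (-1, -7)); squared distance = 5

Compute all C(7, 2) = 21 pairwise squared distances (x_i − x_j)² + (y_i − y_j)². The minimum is 5, attained by the pair ((-3, -6), (-1, -7)).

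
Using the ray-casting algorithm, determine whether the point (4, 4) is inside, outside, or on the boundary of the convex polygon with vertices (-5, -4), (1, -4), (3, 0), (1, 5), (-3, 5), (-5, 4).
The point (4, 4) lies strictly outside the polygon

Cast a horizontal ray to the right from the query point and count how many polygon edges it crosses (each edge strictly once or zero times, handled with the usual half-open convention). 
Parity of crossings → even ⇒ outside.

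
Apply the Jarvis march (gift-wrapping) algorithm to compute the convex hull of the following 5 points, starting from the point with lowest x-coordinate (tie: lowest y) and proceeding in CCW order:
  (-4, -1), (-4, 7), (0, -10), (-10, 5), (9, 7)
Hull (CCW) = [(-10, 5), (0, -10), (9, 7), (-4, 7)]

Jarvis march: at each step, from the current hull vertex p, select the next vertex q as the point such that every other point lies strictly to the left of (or on) the directed line p → q. (Equivalently: for every other point r, the cross product (q − p) × (r − p) ≥ 0.)
Starting point (lowest x, tie lowest y): (-10, 5). Wrap until returning to start. Resulting hull: (-10, 5), (0, -10), (9, 7), (-4, 7).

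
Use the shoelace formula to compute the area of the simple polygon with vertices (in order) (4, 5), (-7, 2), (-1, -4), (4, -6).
Area = 139/2

Shoelace formula: Area = (1/2) |Σ_i (x_i · y_{i+1} − x_{i+1} · y_i)| (indices mod n). Compute each cross term:
  (4)(2) − (-7)(5) = 43
  (-7)(-4) − (-1)(2) = 30
  (-1)(-6) − (4)(-4) = 22
  (4)(5) − (4)(-6) = 44
Sum = 139, so (signed) Area = 139/2 = 139/2, |Area| = 139/2.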